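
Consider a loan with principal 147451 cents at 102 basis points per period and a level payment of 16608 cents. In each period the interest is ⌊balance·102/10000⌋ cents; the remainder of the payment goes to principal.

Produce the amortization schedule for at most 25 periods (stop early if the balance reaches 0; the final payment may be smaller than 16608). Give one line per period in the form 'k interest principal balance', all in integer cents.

1. interest=⌊147451·102/10000⌋=1504; principal=16608-1504=15104; balance=147451-15104=132347
2. interest=⌊132347·102/10000⌋=1349; principal=16608-1349=15259; balance=132347-15259=117088
3. interest=⌊117088·102/10000⌋=1194; principal=16608-1194=15414; balance=117088-15414=101674
4. interest=⌊101674·102/10000⌋=1037; principal=16608-1037=15571; balance=101674-15571=86103
5. interest=⌊86103·102/10000⌋=878; principal=16608-878=15730; balance=86103-15730=70373
6. interest=⌊70373·102/10000⌋=717; principal=16608-717=15891; balance=70373-15891=54482
7. interest=⌊54482·102/10000⌋=555; principal=16608-555=16053; balance=54482-16053=38429
8. interest=⌊38429·102/10000⌋=391; principal=16608-391=16217; balance=38429-16217=22212
9. interest=⌊22212·102/10000⌋=226; principal=16608-226=16382; balance=22212-16382=5830
10. interest=⌊5830·102/10000⌋=59; principal=min(16608-59,5830)=5830; balance=5830-5830=0

1 1504 15104 132347
2 1349 15259 117088
3 1194 15414 101674
4 1037 15571 86103
5 878 15730 70373
6 717 15891 54482
7 555 16053 38429
8 391 16217 22212
9 226 16382 5830
10 59 5830 0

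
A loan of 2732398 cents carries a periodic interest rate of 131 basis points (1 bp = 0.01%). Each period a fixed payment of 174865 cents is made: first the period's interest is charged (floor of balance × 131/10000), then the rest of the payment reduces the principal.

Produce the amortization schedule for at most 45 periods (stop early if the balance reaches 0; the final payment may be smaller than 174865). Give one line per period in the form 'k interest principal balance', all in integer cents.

1 35794 139071 2593327
2 33972 140893 2452434
3 32126 142739 2309695
4 30257 144608 2165087
5 28362 146503 2018584
6 26443 148422 1870162
7 24499 150366 1719796
8 22529 152336 1567460
9 20533 154332 1413128
10 18511 156354 1256774
11 16463 158402 1098372
12 14388 160477 937895
13 12286 162579 775316
14 10156 164709 610607
15 7998 166867 443740
16 5812 169053 274687
17 3598 171267 103420
18 1354 103420 0

1. interest=⌊2732398·131/10000⌋=35794; principal=174865-35794=139071; balance=2732398-139071=2593327
2. interest=⌊2593327·131/10000⌋=33972; principal=174865-33972=140893; balance=2593327-140893=2452434
3. interest=⌊2452434·131/10000⌋=32126; principal=174865-32126=142739; balance=2452434-142739=2309695
4. interest=⌊2309695·131/10000⌋=30257; principal=174865-30257=144608; balance=2309695-144608=2165087
5. interest=⌊2165087·131/10000⌋=28362; principal=174865-28362=146503; balance=2165087-146503=2018584
6. interest=⌊2018584·131/10000⌋=26443; principal=174865-26443=148422; balance=2018584-148422=1870162
7. interest=⌊1870162·131/10000⌋=24499; principal=174865-24499=150366; balance=1870162-150366=1719796
8. interest=⌊1719796·131/10000⌋=22529; principal=174865-22529=152336; balance=1719796-152336=1567460
9. interest=⌊1567460·131/10000⌋=20533; principal=174865-20533=154332; balance=1567460-154332=1413128
10. interest=⌊1413128·131/10000⌋=18511; principal=174865-18511=156354; balance=1413128-156354=1256774
11. interest=⌊1256774·131/10000⌋=16463; principal=174865-16463=158402; balance=1256774-158402=1098372
12. interest=⌊1098372·131/10000⌋=14388; principal=174865-14388=160477; balance=1098372-160477=937895
13. interest=⌊937895·131/10000⌋=12286; principal=174865-12286=162579; balance=937895-162579=775316
14. interest=⌊775316·131/10000⌋=10156; principal=174865-10156=164709; balance=775316-164709=610607
15. interest=⌊610607·131/10000⌋=7998; principal=174865-7998=166867; balance=610607-166867=443740
16. interest=⌊443740·131/10000⌋=5812; principal=174865-5812=169053; balance=443740-169053=274687
17. interest=⌊274687·131/10000⌋=3598; principal=174865-3598=171267; balance=274687-171267=103420
18. interest=⌊103420·131/10000⌋=1354; principal=min(174865-1354,103420)=103420; balance=103420-103420=0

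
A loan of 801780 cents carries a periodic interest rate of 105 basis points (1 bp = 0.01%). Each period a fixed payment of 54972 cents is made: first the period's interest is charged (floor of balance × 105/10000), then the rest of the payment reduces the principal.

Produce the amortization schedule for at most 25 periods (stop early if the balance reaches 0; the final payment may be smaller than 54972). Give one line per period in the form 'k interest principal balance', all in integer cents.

1. interest=⌊801780·105/10000⌋=8418; principal=54972-8418=46554; balance=801780-46554=755226
2. interest=⌊755226·105/10000⌋=7929; principal=54972-7929=47043; balance=755226-47043=708183
3. interest=⌊708183·105/10000⌋=7435; principal=54972-7435=47537; balance=708183-47537=660646
4. interest=⌊660646·105/10000⌋=6936; principal=54972-6936=48036; balance=660646-48036=612610
5. interest=⌊612610·105/10000⌋=6432; principal=54972-6432=48540; balance=612610-48540=564070
6. interest=⌊564070·105/10000⌋=5922; principal=54972-5922=49050; balance=564070-49050=515020
7. interest=⌊515020·105/10000⌋=5407; principal=54972-5407=49565; balance=515020-49565=465455
8. interest=⌊465455·105/10000⌋=4887; principal=54972-4887=50085; balance=465455-50085=415370
9. interest=⌊415370·105/10000⌋=4361; principal=54972-4361=50611; balance=415370-50611=364759
10. interest=⌊364759·105/10000⌋=3829; principal=54972-3829=51143; balance=364759-51143=313616
11. interest=⌊313616·105/10000⌋=3292; principal=54972-3292=51680; balance=313616-51680=261936
12. interest=⌊261936·105/10000⌋=2750; principal=54972-2750=52222; balance=261936-52222=209714
13. interest=⌊209714·105/10000⌋=2201; principal=54972-2201=52771; balance=209714-52771=156943
14. interest=⌊156943·105/10000⌋=1647; principal=54972-1647=53325; balance=156943-53325=103618
15. interest=⌊103618·105/10000⌋=1087; principal=54972-1087=53885; balance=103618-53885=49733
16. interest=⌊49733·105/10000⌋=522; principal=min(54972-522,49733)=49733; balance=49733-49733=0

1 8418 46554 755226
2 7929 47043 708183
3 7435 47537 660646
4 6936 48036 612610
5 6432 48540 564070
6 5922 49050 515020
7 5407 49565 465455
8 4887 50085 415370
9 4361 50611 364759
10 3829 51143 313616
11 3292 51680 261936
12 2750 52222 209714
13 2201 52771 156943
14 1647 53325 103618
15 1087 53885 49733
16 522 49733 0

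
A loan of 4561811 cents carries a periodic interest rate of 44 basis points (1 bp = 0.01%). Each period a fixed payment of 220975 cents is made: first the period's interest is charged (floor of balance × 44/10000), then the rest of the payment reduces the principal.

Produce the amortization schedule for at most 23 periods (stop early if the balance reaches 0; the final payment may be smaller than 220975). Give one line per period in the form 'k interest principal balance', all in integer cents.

1. interest=⌊4561811·44/10000⌋=20071; principal=220975-20071=200904; balance=4561811-200904=4360907
2. interest=⌊4360907·44/10000⌋=19187; principal=220975-19187=201788; balance=4360907-201788=4159119
3. interest=⌊4159119·44/10000⌋=18300; principal=220975-18300=202675; balance=4159119-202675=3956444
4. interest=⌊3956444·44/10000⌋=17408; principal=220975-17408=203567; balance=3956444-203567=3752877
5. interest=⌊3752877·44/10000⌋=16512; principal=220975-16512=204463; balance=3752877-204463=3548414
6. interest=⌊3548414·44/10000⌋=15613; principal=220975-15613=205362; balance=3548414-205362=3343052
7. interest=⌊3343052·44/10000⌋=14709; principal=220975-14709=206266; balance=3343052-206266=3136786
8. interest=⌊3136786·44/10000⌋=13801; principal=220975-13801=207174; balance=3136786-207174=2929612
9. interest=⌊2929612·44/10000⌋=12890; principal=220975-12890=208085; balance=2929612-208085=2721527
10. interest=⌊2721527·44/10000⌋=11974; principal=220975-11974=209001; balance=2721527-209001=2512526
11. interest=⌊2512526·44/10000⌋=11055; principal=220975-11055=209920; balance=2512526-209920=2302606
12. interest=⌊2302606·44/10000⌋=10131; principal=220975-10131=210844; balance=2302606-210844=2091762
13. interest=⌊2091762·44/10000⌋=9203; principal=220975-9203=211772; balance=2091762-211772=1879990
14. interest=⌊1879990·44/10000⌋=8271; principal=220975-8271=212704; balance=1879990-212704=1667286
15. interest=⌊1667286·44/10000⌋=7336; principal=220975-7336=213639; balance=1667286-213639=1453647
16. interest=⌊1453647·44/10000⌋=6396; principal=220975-6396=214579; balance=1453647-214579=1239068
17. interest=⌊1239068·44/10000⌋=5451; principal=220975-5451=215524; balance=1239068-215524=1023544
18. interest=⌊1023544·44/10000⌋=4503; principal=220975-4503=216472; balance=1023544-216472=807072
19. interest=⌊807072·44/10000⌋=3551; principal=220975-3551=217424; balance=807072-217424=589648
20. interest=⌊589648·44/10000⌋=2594; principal=220975-2594=218381; balance=589648-218381=371267
21. interest=⌊371267·44/10000⌋=1633; principal=220975-1633=219342; balance=371267-219342=151925
22. interest=⌊151925·44/10000⌋=668; principal=min(220975-668,151925)=151925; balance=151925-151925=0

1 20071 200904 4360907
2 19187 201788 4159119
3 18300 202675 3956444
4 17408 203567 3752877
5 16512 204463 3548414
6 15613 205362 3343052
7 14709 206266 3136786
8 13801 207174 2929612
9 12890 208085 2721527
10 11974 209001 2512526
11 11055 209920 2302606
12 10131 210844 2091762
13 9203 211772 1879990
14 8271 212704 1667286
15 7336 213639 1453647
16 6396 214579 1239068
17 5451 215524 1023544
18 4503 216472 807072
19 3551 217424 589648
20 2594 218381 371267
21 1633 219342 151925
22 668 151925 0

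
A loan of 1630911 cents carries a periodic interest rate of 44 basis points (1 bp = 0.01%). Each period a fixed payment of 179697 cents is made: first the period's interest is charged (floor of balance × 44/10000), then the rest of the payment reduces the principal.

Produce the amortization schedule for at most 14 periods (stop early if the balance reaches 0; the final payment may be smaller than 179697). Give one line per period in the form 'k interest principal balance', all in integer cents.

1. interest=⌊1630911·44/10000⌋=7176; principal=179697-7176=172521; balance=1630911-172521=1458390
2. interest=⌊1458390·44/10000⌋=6416; principal=179697-6416=173281; balance=1458390-173281=1285109
3. interest=⌊1285109·44/10000⌋=5654; principal=179697-5654=174043; balance=1285109-174043=1111066
4. interest=⌊1111066·44/10000⌋=4888; principal=179697-4888=174809; balance=1111066-174809=936257
5. interest=⌊936257·44/10000⌋=4119; principal=179697-4119=175578; balance=936257-175578=760679
6. interest=⌊760679·44/10000⌋=3346; principal=179697-3346=176351; balance=760679-176351=584328
7. interest=⌊584328·44/10000⌋=2571; principal=179697-2571=177126; balance=584328-177126=407202
8. interest=⌊407202·44/10000⌋=1791; principal=179697-1791=177906; balance=407202-177906=229296
9. interest=⌊229296·44/10000⌋=1008; principal=179697-1008=178689; balance=229296-178689=50607
10. interest=⌊50607·44/10000⌋=222; principal=min(179697-222,50607)=50607; balance=50607-50607=0

1 7176 172521 1458390
2 6416 173281 1285109
3 5654 174043 1111066
4 4888 174809 936257
5 4119 175578 760679
6 3346 176351 584328
7 2571 177126 407202
8 1791 177906 229296
9 1008 178689 50607
10 222 50607 0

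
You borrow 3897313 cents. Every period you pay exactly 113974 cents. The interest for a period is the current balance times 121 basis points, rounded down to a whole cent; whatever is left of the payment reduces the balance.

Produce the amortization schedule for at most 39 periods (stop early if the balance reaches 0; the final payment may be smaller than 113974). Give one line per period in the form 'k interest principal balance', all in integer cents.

1. interest=⌊3897313·121/10000⌋=47157; principal=113974-47157=66817; balance=3897313-66817=3830496
2. interest=⌊3830496·121/10000⌋=46349; principal=113974-46349=67625; balance=3830496-67625=3762871
3. interest=⌊3762871·121/10000⌋=45530; principal=113974-45530=68444; balance=3762871-68444=3694427
4. interest=⌊3694427·121/10000⌋=44702; principal=113974-44702=69272; balance=3694427-69272=3625155
5. interest=⌊3625155·121/10000⌋=43864; principal=113974-43864=70110; balance=3625155-70110=3555045
6. interest=⌊3555045·121/10000⌋=43016; principal=113974-43016=70958; balance=3555045-70958=3484087
7. interest=⌊3484087·121/10000⌋=42157; principal=113974-42157=71817; balance=3484087-71817=3412270
8. interest=⌊3412270·121/10000⌋=41288; principal=113974-41288=72686; balance=3412270-72686=3339584
9. interest=⌊3339584·121/10000⌋=40408; principal=113974-40408=73566; balance=3339584-73566=3266018
10. interest=⌊3266018·121/10000⌋=39518; principal=113974-39518=74456; balance=3266018-74456=3191562
11. interest=⌊3191562·121/10000⌋=38617; principal=113974-38617=75357; balance=3191562-75357=3116205
12. interest=⌊3116205·121/10000⌋=37706; principal=113974-37706=76268; balance=3116205-76268=3039937
13. interest=⌊3039937·121/10000⌋=36783; principal=113974-36783=77191; balance=3039937-77191=2962746
14. interest=⌊2962746·121/10000⌋=35849; principal=113974-35849=78125; balance=2962746-78125=2884621
15. interest=⌊2884621·121/10000⌋=34903; principal=113974-34903=79071; balance=2884621-79071=2805550
16. interest=⌊2805550·121/10000⌋=33947; principal=113974-33947=80027; balance=2805550-80027=2725523
17. interest=⌊2725523·121/10000⌋=32978; principal=113974-32978=80996; balance=2725523-80996=2644527
18. interest=⌊2644527·121/10000⌋=31998; principal=113974-31998=81976; balance=2644527-81976=2562551
19. interest=⌊2562551·121/10000⌋=31006; principal=113974-31006=82968; balance=2562551-82968=2479583
20. interest=⌊2479583·121/10000⌋=30002; principal=113974-30002=83972; balance=2479583-83972=2395611
21. interest=⌊2395611·121/10000⌋=28986; principal=113974-28986=84988; balance=2395611-84988=2310623
22. interest=⌊2310623·121/10000⌋=27958; principal=113974-27958=86016; balance=2310623-86016=2224607
23. interest=⌊2224607·121/10000⌋=26917; principal=113974-26917=87057; balance=2224607-87057=2137550
24. interest=⌊2137550·121/10000⌋=25864; principal=113974-25864=88110; balance=2137550-88110=2049440
25. interest=⌊2049440·121/10000⌋=24798; principal=113974-24798=89176; balance=2049440-89176=1960264
26. interest=⌊1960264·121/10000⌋=23719; principal=113974-23719=90255; balance=1960264-90255=1870009
27. interest=⌊1870009·121/10000⌋=22627; principal=113974-22627=91347; balance=1870009-91347=1778662
28. interest=⌊1778662·121/10000⌋=21521; principal=113974-21521=92453; balance=1778662-92453=1686209
29. interest=⌊1686209·121/10000⌋=20403; principal=113974-20403=93571; balance=1686209-93571=1592638
30. interest=⌊1592638·121/10000⌋=19270; principal=113974-19270=94704; balance=1592638-94704=1497934
31. interest=⌊1497934·121/10000⌋=18125; principal=113974-18125=95849; balance=1497934-95849=1402085
32. interest=⌊1402085·121/10000⌋=16965; principal=113974-16965=97009; balance=1402085-97009=1305076
33. interest=⌊1305076·121/10000⌋=15791; principal=113974-15791=98183; balance=1305076-98183=1206893
34. interest=⌊1206893·121/10000⌋=14603; principal=113974-14603=99371; balance=1206893-99371=1107522
35. interest=⌊1107522·121/10000⌋=13401; principal=113974-13401=100573; balance=1107522-100573=1006949
36. interest=⌊1006949·121/10000⌋=12184; principal=113974-12184=101790; balance=1006949-101790=905159
37. interest=⌊905159·121/10000⌋=10952; principal=113974-10952=103022; balance=905159-103022=802137
38. interest=⌊802137·121/10000⌋=9705; principal=113974-9705=104269; balance=802137-104269=697868
39. interest=⌊697868·121/10000⌋=8444; principal=113974-8444=105530; balance=697868-105530=592338

1 47157 66817 3830496
2 46349 67625 3762871
3 45530 68444 3694427
4 44702 69272 3625155
5 43864 70110 3555045
6 43016 70958 3484087
7 42157 71817 3412270
8 41288 72686 3339584
9 40408 73566 3266018
10 39518 74456 3191562
11 38617 75357 3116205
12 37706 76268 3039937
13 36783 77191 2962746
14 35849 78125 2884621
15 34903 79071 2805550
16 33947 80027 2725523
17 32978 80996 2644527
18 31998 81976 2562551
19 31006 82968 2479583
20 30002 83972 2395611
21 28986 84988 2310623
22 27958 86016 2224607
23 26917 87057 2137550
24 25864 88110 2049440
25 24798 89176 1960264
26 23719 90255 1870009
27 22627 91347 1778662
28 21521 92453 1686209
29 20403 93571 1592638
30 19270 94704 1497934
31 18125 95849 1402085
32 16965 97009 1305076
33 15791 98183 1206893
34 14603 99371 1107522
35 13401 100573 1006949
36 12184 101790 905159
37 10952 103022 802137
38 9705 104269 697868
39 8444 105530 592338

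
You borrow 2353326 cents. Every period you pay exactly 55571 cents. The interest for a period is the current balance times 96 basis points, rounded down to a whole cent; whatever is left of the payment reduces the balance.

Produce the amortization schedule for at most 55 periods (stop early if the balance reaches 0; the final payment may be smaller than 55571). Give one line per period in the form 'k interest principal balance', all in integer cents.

1 22591 32980 2320346
2 22275 33296 2287050
3 21955 33616 2253434
4 21632 33939 2219495
5 21307 34264 2185231
6 20978 34593 2150638
7 20646 34925 2115713
8 20310 35261 2080452
9 19972 35599 2044853
10 19630 35941 2008912
11 19285 36286 1972626
12 18937 36634 1935992
13 18585 36986 1899006
14 18230 37341 1861665
15 17871 37700 1823965
16 17510 38061 1785904
17 17144 38427 1747477
18 16775 38796 1708681
19 16403 39168 1669513
20 16027 39544 1629969
21 15647 39924 1590045
22 15264 40307 1549738
23 14877 40694 1509044
24 14486 41085 1467959
25 14092 41479 1426480
26 13694 41877 1384603
27 13292 42279 1342324
28 12886 42685 1299639
29 12476 43095 1256544
30 12062 43509 1213035
31 11645 43926 1169109
32 11223 44348 1124761
33 10797 44774 1079987
34 10367 45204 1034783
35 9933 45638 989145
36 9495 46076 943069
37 9053 46518 896551
38 8606 46965 849586
39 8156 47415 802171
40 7700 47871 754300
41 7241 48330 705970
42 6777 48794 657176
43 6308 49263 607913
44 5835 49736 558177
45 5358 50213 507964
46 4876 50695 457269
47 4389 51182 406087
48 3898 51673 354414
49 3402 52169 302245
50 2901 52670 249575
51 2395 53176 196399
52 1885 53686 142713
53 1370 54201 88512
54 849 54722 33790
55 324 33790 0

1. interest=⌊2353326·96/10000⌋=22591; principal=55571-22591=32980; balance=2353326-32980=2320346
2. interest=⌊2320346·96/10000⌋=22275; principal=55571-22275=33296; balance=2320346-33296=2287050
3. interest=⌊2287050·96/10000⌋=21955; principal=55571-21955=33616; balance=2287050-33616=2253434
4. interest=⌊2253434·96/10000⌋=21632; principal=55571-21632=33939; balance=2253434-33939=2219495
5. interest=⌊2219495·96/10000⌋=21307; principal=55571-21307=34264; balance=2219495-34264=2185231
6. interest=⌊2185231·96/10000⌋=20978; principal=55571-20978=34593; balance=2185231-34593=2150638
7. interest=⌊2150638·96/10000⌋=20646; principal=55571-20646=34925; balance=2150638-34925=2115713
8. interest=⌊2115713·96/10000⌋=20310; principal=55571-20310=35261; balance=2115713-35261=2080452
9. interest=⌊2080452·96/10000⌋=19972; principal=55571-19972=35599; balance=2080452-35599=2044853
10. interest=⌊2044853·96/10000⌋=19630; principal=55571-19630=35941; balance=2044853-35941=2008912
11. interest=⌊2008912·96/10000⌋=19285; principal=55571-19285=36286; balance=2008912-36286=1972626
12. interest=⌊1972626·96/10000⌋=18937; principal=55571-18937=36634; balance=1972626-36634=1935992
13. interest=⌊1935992·96/10000⌋=18585; principal=55571-18585=36986; balance=1935992-36986=1899006
14. interest=⌊1899006·96/10000⌋=18230; principal=55571-18230=37341; balance=1899006-37341=1861665
15. interest=⌊1861665·96/10000⌋=17871; principal=55571-17871=37700; balance=1861665-37700=1823965
16. interest=⌊1823965·96/10000⌋=17510; principal=55571-17510=38061; balance=1823965-38061=1785904
17. interest=⌊1785904·96/10000⌋=17144; principal=55571-17144=38427; balance=1785904-38427=1747477
18. interest=⌊1747477·96/10000⌋=16775; principal=55571-16775=38796; balance=1747477-38796=1708681
19. interest=⌊1708681·96/10000⌋=16403; principal=55571-16403=39168; balance=1708681-39168=1669513
20. interest=⌊1669513·96/10000⌋=16027; principal=55571-16027=39544; balance=1669513-39544=1629969
21. interest=⌊1629969·96/10000⌋=15647; principal=55571-15647=39924; balance=1629969-39924=1590045
22. interest=⌊1590045·96/10000⌋=15264; principal=55571-15264=40307; balance=1590045-40307=1549738
23. interest=⌊1549738·96/10000⌋=14877; principal=55571-14877=40694; balance=1549738-40694=1509044
24. interest=⌊1509044·96/10000⌋=14486; principal=55571-14486=41085; balance=1509044-41085=1467959
25. interest=⌊1467959·96/10000⌋=14092; principal=55571-14092=41479; balance=1467959-41479=1426480
26. interest=⌊1426480·96/10000⌋=13694; principal=55571-13694=41877; balance=1426480-41877=1384603
27. interest=⌊1384603·96/10000⌋=13292; principal=55571-13292=42279; balance=1384603-42279=1342324
28. interest=⌊1342324·96/10000⌋=12886; principal=55571-12886=42685; balance=1342324-42685=1299639
29. interest=⌊1299639·96/10000⌋=12476; principal=55571-12476=43095; balance=1299639-43095=1256544
30. interest=⌊1256544·96/10000⌋=12062; principal=55571-12062=43509; balance=1256544-43509=1213035
31. interest=⌊1213035·96/10000⌋=11645; principal=55571-11645=43926; balance=1213035-43926=1169109
32. interest=⌊1169109·96/10000⌋=11223; principal=55571-11223=44348; balance=1169109-44348=1124761
33. interest=⌊1124761·96/10000⌋=10797; principal=55571-10797=44774; balance=1124761-44774=1079987
34. interest=⌊1079987·96/10000⌋=10367; principal=55571-10367=45204; balance=1079987-45204=1034783
35. interest=⌊1034783·96/10000⌋=9933; principal=55571-9933=45638; balance=1034783-45638=989145
36. interest=⌊989145·96/10000⌋=9495; principal=55571-9495=46076; balance=989145-46076=943069
37. interest=⌊943069·96/10000⌋=9053; principal=55571-9053=46518; balance=943069-46518=896551
38. interest=⌊896551·96/10000⌋=8606; principal=55571-8606=46965; balance=896551-46965=849586
39. interest=⌊849586·96/10000⌋=8156; principal=55571-8156=47415; balance=849586-47415=802171
40. interest=⌊802171·96/10000⌋=7700; principal=55571-7700=47871; balance=802171-47871=754300
41. interest=⌊754300·96/10000⌋=7241; principal=55571-7241=48330; balance=754300-48330=705970
42. interest=⌊705970·96/10000⌋=6777; principal=55571-6777=48794; balance=705970-48794=657176
43. interest=⌊657176·96/10000⌋=6308; principal=55571-6308=49263; balance=657176-49263=607913
44. interest=⌊607913·96/10000⌋=5835; principal=55571-5835=49736; balance=607913-49736=558177
45. interest=⌊558177·96/10000⌋=5358; principal=55571-5358=50213; balance=558177-50213=507964
46. interest=⌊507964·96/10000⌋=4876; principal=55571-4876=50695; balance=507964-50695=457269
47. interest=⌊457269·96/10000⌋=4389; principal=55571-4389=51182; balance=457269-51182=406087
48. interest=⌊406087·96/10000⌋=3898; principal=55571-3898=51673; balance=406087-51673=354414
49. interest=⌊354414·96/10000⌋=3402; principal=55571-3402=52169; balance=354414-52169=302245
50. interest=⌊302245·96/10000⌋=2901; principal=55571-2901=52670; balance=302245-52670=249575
51. interest=⌊249575·96/10000⌋=2395; principal=55571-2395=53176; balance=249575-53176=196399
52. interest=⌊196399·96/10000⌋=1885; principal=55571-1885=53686; balance=196399-53686=142713
53. interest=⌊142713·96/10000⌋=1370; principal=55571-1370=54201; balance=142713-54201=88512
54. interest=⌊88512·96/10000⌋=849; principal=55571-849=54722; balance=88512-54722=33790
55. interest=⌊33790·96/10000⌋=324; principal=min(55571-324,33790)=33790; balance=33790-33790=0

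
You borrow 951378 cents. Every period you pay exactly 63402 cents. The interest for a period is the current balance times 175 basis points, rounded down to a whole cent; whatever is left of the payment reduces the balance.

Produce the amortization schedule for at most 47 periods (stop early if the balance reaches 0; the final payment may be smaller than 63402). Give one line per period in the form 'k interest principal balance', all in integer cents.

1. interest=⌊951378·175/10000⌋=16649; principal=63402-16649=46753; balance=951378-46753=904625
2. interest=⌊904625·175/10000⌋=15830; principal=63402-15830=47572; balance=904625-47572=857053
3. interest=⌊857053·175/10000⌋=14998; principal=63402-14998=48404; balance=857053-48404=808649
4. interest=⌊808649·175/10000⌋=14151; principal=63402-14151=49251; balance=808649-49251=759398
5. interest=⌊759398·175/10000⌋=13289; principal=63402-13289=50113; balance=759398-50113=709285
6. interest=⌊709285·175/10000⌋=12412; principal=63402-12412=50990; balance=709285-50990=658295
7. interest=⌊658295·175/10000⌋=11520; principal=63402-11520=51882; balance=658295-51882=606413
8. interest=⌊606413·175/10000⌋=10612; principal=63402-10612=52790; balance=606413-52790=553623
9. interest=⌊553623·175/10000⌋=9688; principal=63402-9688=53714; balance=553623-53714=499909
10. interest=⌊499909·175/10000⌋=8748; principal=63402-8748=54654; balance=499909-54654=445255
11. interest=⌊445255·175/10000⌋=7791; principal=63402-7791=55611; balance=445255-55611=389644
12. interest=⌊389644·175/10000⌋=6818; principal=63402-6818=56584; balance=389644-56584=333060
13. interest=⌊333060·175/10000⌋=5828; principal=63402-5828=57574; balance=333060-57574=275486
14. interest=⌊275486·175/10000⌋=4821; principal=63402-4821=58581; balance=275486-58581=216905
15. interest=⌊216905·175/10000⌋=3795; principal=63402-3795=59607; balance=216905-59607=157298
16. interest=⌊157298·175/10000⌋=2752; principal=63402-2752=60650; balance=157298-60650=96648
17. interest=⌊96648·175/10000⌋=1691; principal=63402-1691=61711; balance=96648-61711=34937
18. interest=⌊34937·175/10000⌋=611; principal=min(63402-611,34937)=34937; balance=34937-34937=0

1 16649 46753 904625
2 15830 47572 857053
3 14998 48404 808649
4 14151 49251 759398
5 13289 50113 709285
6 12412 50990 658295
7 11520 51882 606413
8 10612 52790 553623
9 9688 53714 499909
10 8748 54654 445255
11 7791 55611 389644
12 6818 56584 333060
13 5828 57574 275486
14 4821 58581 216905
15 3795 59607 157298
16 2752 60650 96648
17 1691 61711 34937
18 611 34937 0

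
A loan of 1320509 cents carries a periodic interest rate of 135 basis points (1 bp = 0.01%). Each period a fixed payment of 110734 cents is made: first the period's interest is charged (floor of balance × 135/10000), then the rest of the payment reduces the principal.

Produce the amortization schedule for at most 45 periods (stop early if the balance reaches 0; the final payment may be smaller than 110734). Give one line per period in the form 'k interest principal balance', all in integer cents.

1. interest=⌊1320509·135/10000⌋=17826; principal=110734-17826=92908; balance=1320509-92908=1227601
2. interest=⌊1227601·135/10000⌋=16572; principal=110734-16572=94162; balance=1227601-94162=1133439
3. interest=⌊1133439·135/10000⌋=15301; principal=110734-15301=95433; balance=1133439-95433=1038006
4. interest=⌊1038006·135/10000⌋=14013; principal=110734-14013=96721; balance=1038006-96721=941285
5. interest=⌊941285·135/10000⌋=12707; principal=110734-12707=98027; balance=941285-98027=843258
6. interest=⌊843258·135/10000⌋=11383; principal=110734-11383=99351; balance=843258-99351=743907
7. interest=⌊743907·135/10000⌋=10042; principal=110734-10042=100692; balance=743907-100692=643215
8. interest=⌊643215·135/10000⌋=8683; principal=110734-8683=102051; balance=643215-102051=541164
9. interest=⌊541164·135/10000⌋=7305; principal=110734-7305=103429; balance=541164-103429=437735
10. interest=⌊437735·135/10000⌋=5909; principal=110734-5909=104825; balance=437735-104825=332910
11. interest=⌊332910·135/10000⌋=4494; principal=110734-4494=106240; balance=332910-106240=226670
12. interest=⌊226670·135/10000⌋=3060; principal=110734-3060=107674; balance=226670-107674=118996
13. interest=⌊118996·135/10000⌋=1606; principal=110734-1606=109128; balance=118996-109128=9868
14. interest=⌊9868·135/10000⌋=133; principal=min(110734-133,9868)=9868; balance=9868-9868=0

1 17826 92908 1227601
2 16572 94162 1133439
3 15301 95433 1038006
4 14013 96721 941285
5 12707 98027 843258
6 11383 99351 743907
7 10042 100692 643215
8 8683 102051 541164
9 7305 103429 437735
10 5909 104825 332910
11 4494 106240 226670
12 3060 107674 118996
13 1606 109128 9868
14 133 9868 0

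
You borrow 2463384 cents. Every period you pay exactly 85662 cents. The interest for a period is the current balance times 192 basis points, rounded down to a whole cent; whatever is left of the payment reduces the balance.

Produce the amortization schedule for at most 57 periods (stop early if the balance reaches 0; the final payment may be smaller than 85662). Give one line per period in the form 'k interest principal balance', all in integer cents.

1 47296 38366 2425018
2 46560 39102 2385916
3 45809 39853 2346063
4 45044 40618 2305445
5 44264 41398 2264047
6 43469 42193 2221854
7 42659 43003 2178851
8 41833 43829 2135022
9 40992 44670 2090352
10 40134 45528 2044824
11 39260 46402 1998422
12 38369 47293 1951129
13 37461 48201 1902928
14 36536 49126 1853802
15 35592 50070 1803732
16 34631 51031 1752701
17 33651 52011 1700690
18 32653 53009 1647681
19 31635 54027 1593654
20 30598 55064 1538590
21 29540 56122 1482468
22 28463 57199 1425269
23 27365 58297 1366972
24 26245 59417 1307555
25 25105 60557 1246998
26 23942 61720 1185278
27 22757 62905 1122373
28 21549 64113 1058260
29 20318 65344 992916
30 19063 66599 926317
31 17785 67877 858440
32 16482 69180 789260
33 15153 70509 718751
34 13800 71862 646889
35 12420 73242 573647
36 11014 74648 498999
37 9580 76082 422917
38 8120 77542 345375
39 6631 79031 266344
40 5113 80549 185795
41 3567 82095 103700
42 1991 83671 20029
43 384 20029 0

1. interest=⌊2463384·192/10000⌋=47296; principal=85662-47296=38366; balance=2463384-38366=2425018
2. interest=⌊2425018·192/10000⌋=46560; principal=85662-46560=39102; balance=2425018-39102=2385916
3. interest=⌊2385916·192/10000⌋=45809; principal=85662-45809=39853; balance=2385916-39853=2346063
4. interest=⌊2346063·192/10000⌋=45044; principal=85662-45044=40618; balance=2346063-40618=2305445
5. interest=⌊2305445·192/10000⌋=44264; principal=85662-44264=41398; balance=2305445-41398=2264047
6. interest=⌊2264047·192/10000⌋=43469; principal=85662-43469=42193; balance=2264047-42193=2221854
7. interest=⌊2221854·192/10000⌋=42659; principal=85662-42659=43003; balance=2221854-43003=2178851
8. interest=⌊2178851·192/10000⌋=41833; principal=85662-41833=43829; balance=2178851-43829=2135022
9. interest=⌊2135022·192/10000⌋=40992; principal=85662-40992=44670; balance=2135022-44670=2090352
10. interest=⌊2090352·192/10000⌋=40134; principal=85662-40134=45528; balance=2090352-45528=2044824
11. interest=⌊2044824·192/10000⌋=39260; principal=85662-39260=46402; balance=2044824-46402=1998422
12. interest=⌊1998422·192/10000⌋=38369; principal=85662-38369=47293; balance=1998422-47293=1951129
13. interest=⌊1951129·192/10000⌋=37461; principal=85662-37461=48201; balance=1951129-48201=1902928
14. interest=⌊1902928·192/10000⌋=36536; principal=85662-36536=49126; balance=1902928-49126=1853802
15. interest=⌊1853802·192/10000⌋=35592; principal=85662-35592=50070; balance=1853802-50070=1803732
16. interest=⌊1803732·192/10000⌋=34631; principal=85662-34631=51031; balance=1803732-51031=1752701
17. interest=⌊1752701·192/10000⌋=33651; principal=85662-33651=52011; balance=1752701-52011=1700690
18. interest=⌊1700690·192/10000⌋=32653; principal=85662-32653=53009; balance=1700690-53009=1647681
19. interest=⌊1647681·192/10000⌋=31635; principal=85662-31635=54027; balance=1647681-54027=1593654
20. interest=⌊1593654·192/10000⌋=30598; principal=85662-30598=55064; balance=1593654-55064=1538590
21. interest=⌊1538590·192/10000⌋=29540; principal=85662-29540=56122; balance=1538590-56122=1482468
22. interest=⌊1482468·192/10000⌋=28463; principal=85662-28463=57199; balance=1482468-57199=1425269
23. interest=⌊1425269·192/10000⌋=27365; principal=85662-27365=58297; balance=1425269-58297=1366972
24. interest=⌊1366972·192/10000⌋=26245; principal=85662-26245=59417; balance=1366972-59417=1307555
25. interest=⌊1307555·192/10000⌋=25105; principal=85662-25105=60557; balance=1307555-60557=1246998
26. interest=⌊1246998·192/10000⌋=23942; principal=85662-23942=61720; balance=1246998-61720=1185278
27. interest=⌊1185278·192/10000⌋=22757; principal=85662-22757=62905; balance=1185278-62905=1122373
28. interest=⌊1122373·192/10000⌋=21549; principal=85662-21549=64113; balance=1122373-64113=1058260
29. interest=⌊1058260·192/10000⌋=20318; principal=85662-20318=65344; balance=1058260-65344=992916
30. interest=⌊992916·192/10000⌋=19063; principal=85662-19063=66599; balance=992916-66599=926317
31. interest=⌊926317·192/10000⌋=17785; principal=85662-17785=67877; balance=926317-67877=858440
32. interest=⌊858440·192/10000⌋=16482; principal=85662-16482=69180; balance=858440-69180=789260
33. interest=⌊789260·192/10000⌋=15153; principal=85662-15153=70509; balance=789260-70509=718751
34. interest=⌊718751·192/10000⌋=13800; principal=85662-13800=71862; balance=718751-71862=646889
35. interest=⌊646889·192/10000⌋=12420; principal=85662-12420=73242; balance=646889-73242=573647
36. interest=⌊573647·192/10000⌋=11014; principal=85662-11014=74648; balance=573647-74648=498999
37. interest=⌊498999·192/10000⌋=9580; principal=85662-9580=76082; balance=498999-76082=422917
38. interest=⌊422917·192/10000⌋=8120; principal=85662-8120=77542; balance=422917-77542=345375
39. interest=⌊345375·192/10000⌋=6631; principal=85662-6631=79031; balance=345375-79031=266344
40. interest=⌊266344·192/10000⌋=5113; principal=85662-5113=80549; balance=266344-80549=185795
41. interest=⌊185795·192/10000⌋=3567; principal=85662-3567=82095; balance=185795-82095=103700
42. interest=⌊103700·192/10000⌋=1991; principal=85662-1991=83671; balance=103700-83671=20029
43. interest=⌊20029·192/10000⌋=384; principal=min(85662-384,20029)=20029; balance=20029-20029=0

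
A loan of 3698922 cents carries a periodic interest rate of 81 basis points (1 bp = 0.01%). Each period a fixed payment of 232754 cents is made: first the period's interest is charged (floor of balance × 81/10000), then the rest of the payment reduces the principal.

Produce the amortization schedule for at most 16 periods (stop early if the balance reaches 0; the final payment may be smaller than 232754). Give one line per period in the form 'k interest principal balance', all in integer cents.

1 29961 202793 3496129
2 28318 204436 3291693
3 26662 206092 3085601
4 24993 207761 2877840
5 23310 209444 2668396
6 21614 211140 2457256
7 19903 212851 2244405
8 18179 214575 2029830
9 16441 216313 1813517
10 14689 218065 1595452
11 12923 219831 1375621
12 11142 221612 1154009
13 9347 223407 930602
14 7537 225217 705385
15 5713 227041 478344
16 3874 228880 249464

1. interest=⌊3698922·81/10000⌋=29961; principal=232754-29961=202793; balance=3698922-202793=3496129
2. interest=⌊3496129·81/10000⌋=28318; principal=232754-28318=204436; balance=3496129-204436=3291693
3. interest=⌊3291693·81/10000⌋=26662; principal=232754-26662=206092; balance=3291693-206092=3085601
4. interest=⌊3085601·81/10000⌋=24993; principal=232754-24993=207761; balance=3085601-207761=2877840
5. interest=⌊2877840·81/10000⌋=23310; principal=232754-23310=209444; balance=2877840-209444=2668396
6. interest=⌊2668396·81/10000⌋=21614; principal=232754-21614=211140; balance=2668396-211140=2457256
7. interest=⌊2457256·81/10000⌋=19903; principal=232754-19903=212851; balance=2457256-212851=2244405
8. interest=⌊2244405·81/10000⌋=18179; principal=232754-18179=214575; balance=2244405-214575=2029830
9. interest=⌊2029830·81/10000⌋=16441; principal=232754-16441=216313; balance=2029830-216313=1813517
10. interest=⌊1813517·81/10000⌋=14689; principal=232754-14689=218065; balance=1813517-218065=1595452
11. interest=⌊1595452·81/10000⌋=12923; principal=232754-12923=219831; balance=1595452-219831=1375621
12. interest=⌊1375621·81/10000⌋=11142; principal=232754-11142=221612; balance=1375621-221612=1154009
13. interest=⌊1154009·81/10000⌋=9347; principal=232754-9347=223407; balance=1154009-223407=930602
14. interest=⌊930602·81/10000⌋=7537; principal=232754-7537=225217; balance=930602-225217=705385
15. interest=⌊705385·81/10000⌋=5713; principal=232754-5713=227041; balance=705385-227041=478344
16. interest=⌊478344·81/10000⌋=3874; principal=232754-3874=228880; balance=478344-228880=249464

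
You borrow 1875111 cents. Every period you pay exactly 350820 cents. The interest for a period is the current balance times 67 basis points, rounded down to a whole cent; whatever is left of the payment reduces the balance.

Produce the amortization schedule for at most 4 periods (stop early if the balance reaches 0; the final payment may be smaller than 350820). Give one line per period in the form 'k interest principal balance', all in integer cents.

1 12563 338257 1536854
2 10296 340524 1196330
3 8015 342805 853525
4 5718 345102 508423

1. interest=⌊1875111·67/10000⌋=12563; principal=350820-12563=338257; balance=1875111-338257=1536854
2. interest=⌊1536854·67/10000⌋=10296; principal=350820-10296=340524; balance=1536854-340524=1196330
3. interest=⌊1196330·67/10000⌋=8015; principal=350820-8015=342805; balance=1196330-342805=853525
4. interest=⌊853525·67/10000⌋=5718; principal=350820-5718=345102; balance=853525-345102=508423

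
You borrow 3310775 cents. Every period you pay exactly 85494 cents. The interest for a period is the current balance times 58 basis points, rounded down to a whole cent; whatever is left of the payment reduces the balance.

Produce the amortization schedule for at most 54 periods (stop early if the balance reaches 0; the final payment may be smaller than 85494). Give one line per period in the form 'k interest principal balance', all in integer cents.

1. interest=⌊3310775·58/10000⌋=19202; principal=85494-19202=66292; balance=3310775-66292=3244483
2. interest=⌊3244483·58/10000⌋=18818; principal=85494-18818=66676; balance=3244483-66676=3177807
3. interest=⌊3177807·58/10000⌋=18431; principal=85494-18431=67063; balance=3177807-67063=3110744
4. interest=⌊3110744·58/10000⌋=18042; principal=85494-18042=67452; balance=3110744-67452=3043292
5. interest=⌊3043292·58/10000⌋=17651; principal=85494-17651=67843; balance=3043292-67843=2975449
6. interest=⌊2975449·58/10000⌋=17257; principal=85494-17257=68237; balance=2975449-68237=2907212
7. interest=⌊2907212·58/10000⌋=16861; principal=85494-16861=68633; balance=2907212-68633=2838579
8. interest=⌊2838579·58/10000⌋=16463; principal=85494-16463=69031; balance=2838579-69031=2769548
9. interest=⌊2769548·58/10000⌋=16063; principal=85494-16063=69431; balance=2769548-69431=2700117
10. interest=⌊2700117·58/10000⌋=15660; principal=85494-15660=69834; balance=2700117-69834=2630283
11. interest=⌊2630283·58/10000⌋=15255; principal=85494-15255=70239; balance=2630283-70239=2560044
12. interest=⌊2560044·58/10000⌋=14848; principal=85494-14848=70646; balance=2560044-70646=2489398
13. interest=⌊2489398·58/10000⌋=14438; principal=85494-14438=71056; balance=2489398-71056=2418342
14. interest=⌊2418342·58/10000⌋=14026; principal=85494-14026=71468; balance=2418342-71468=2346874
15. interest=⌊2346874·58/10000⌋=13611; principal=85494-13611=71883; balance=2346874-71883=2274991
16. interest=⌊2274991·58/10000⌋=13194; principal=85494-13194=72300; balance=2274991-72300=2202691
17. interest=⌊2202691·58/10000⌋=12775; principal=85494-12775=72719; balance=2202691-72719=2129972
18. interest=⌊2129972·58/10000⌋=12353; principal=85494-12353=73141; balance=2129972-73141=2056831
19. interest=⌊2056831·58/10000⌋=11929; principal=85494-11929=73565; balance=2056831-73565=1983266
20. interest=⌊1983266·58/10000⌋=11502; principal=85494-11502=73992; balance=1983266-73992=1909274
21. interest=⌊1909274·58/10000⌋=11073; principal=85494-11073=74421; balance=1909274-74421=1834853
22. interest=⌊1834853·58/10000⌋=10642; principal=85494-10642=74852; balance=1834853-74852=1760001
23. interest=⌊1760001·58/10000⌋=10208; principal=85494-10208=75286; balance=1760001-75286=1684715
24. interest=⌊1684715·58/10000⌋=9771; principal=85494-9771=75723; balance=1684715-75723=1608992
25. interest=⌊1608992·58/10000⌋=9332; principal=85494-9332=76162; balance=1608992-76162=1532830
26. interest=⌊1532830·58/10000⌋=8890; principal=85494-8890=76604; balance=1532830-76604=1456226
27. interest=⌊1456226·58/10000⌋=8446; principal=85494-8446=77048; balance=1456226-77048=1379178
28. interest=⌊1379178·58/10000⌋=7999; principal=85494-7999=77495; balance=1379178-77495=1301683
29. interest=⌊1301683·58/10000⌋=7549; principal=85494-7549=77945; balance=1301683-77945=1223738
30. interest=⌊1223738·58/10000⌋=7097; principal=85494-7097=78397; balance=1223738-78397=1145341
31. interest=⌊1145341·58/10000⌋=6642; principal=85494-6642=78852; balance=1145341-78852=1066489
32. interest=⌊1066489·58/10000⌋=6185; principal=85494-6185=79309; balance=1066489-79309=987180
33. interest=⌊987180·58/10000⌋=5725; principal=85494-5725=79769; balance=987180-79769=907411
34. interest=⌊907411·58/10000⌋=5262; principal=85494-5262=80232; balance=907411-80232=827179
35. interest=⌊827179·58/10000⌋=4797; principal=85494-4797=80697; balance=827179-80697=746482
36. interest=⌊746482·58/10000⌋=4329; principal=85494-4329=81165; balance=746482-81165=665317
37. interest=⌊665317·58/10000⌋=3858; principal=85494-3858=81636; balance=665317-81636=583681
38. interest=⌊583681·58/10000⌋=3385; principal=85494-3385=82109; balance=583681-82109=501572
39. interest=⌊501572·58/10000⌋=2909; principal=85494-2909=82585; balance=501572-82585=418987
40. interest=⌊418987·58/10000⌋=2430; principal=85494-2430=83064; balance=418987-83064=335923
41. interest=⌊335923·58/10000⌋=1948; principal=85494-1948=83546; balance=335923-83546=252377
42. interest=⌊252377·58/10000⌋=1463; principal=85494-1463=84031; balance=252377-84031=168346
43. interest=⌊168346·58/10000⌋=976; principal=85494-976=84518; balance=168346-84518=83828
44. interest=⌊83828·58/10000⌋=486; principal=min(85494-486,83828)=83828; balance=83828-83828=0

1 19202 66292 3244483
2 18818 66676 3177807
3 18431 67063 3110744
4 18042 67452 3043292
5 17651 67843 2975449
6 17257 68237 2907212
7 16861 68633 2838579
8 16463 69031 2769548
9 16063 69431 2700117
10 15660 69834 2630283
11 15255 70239 2560044
12 14848 70646 2489398
13 14438 71056 2418342
14 14026 71468 2346874
15 13611 71883 2274991
16 13194 72300 2202691
17 12775 72719 2129972
18 12353 73141 2056831
19 11929 73565 1983266
20 11502 73992 1909274
21 11073 74421 1834853
22 10642 74852 1760001
23 10208 75286 1684715
24 9771 75723 1608992
25 9332 76162 1532830
26 8890 76604 1456226
27 8446 77048 1379178
28 7999 77495 1301683
29 7549 77945 1223738
30 7097 78397 1145341
31 6642 78852 1066489
32 6185 79309 987180
33 5725 79769 907411
34 5262 80232 827179
35 4797 80697 746482
36 4329 81165 665317
37 3858 81636 583681
38 3385 82109 501572
39 2909 82585 418987
40 2430 83064 335923
41 1948 83546 252377
42 1463 84031 168346
43 976 84518 83828
44 486 83828 0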